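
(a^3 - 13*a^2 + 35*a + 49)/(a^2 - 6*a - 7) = a - 7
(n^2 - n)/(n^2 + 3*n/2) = 2*(n - 1)/(2*n + 3)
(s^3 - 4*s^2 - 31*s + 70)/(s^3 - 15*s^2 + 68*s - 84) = (s + 5)/(s - 6)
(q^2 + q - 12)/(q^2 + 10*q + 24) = (q - 3)/(q + 6)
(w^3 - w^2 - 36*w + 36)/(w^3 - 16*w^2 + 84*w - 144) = (w^2 + 5*w - 6)/(w^2 - 10*w + 24)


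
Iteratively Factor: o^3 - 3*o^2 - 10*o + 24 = (o + 3)*(o^2 - 6*o + 8) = (o - 4)*(o + 3)*(o - 2)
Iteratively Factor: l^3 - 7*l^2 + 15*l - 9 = (l - 3)*(l^2 - 4*l + 3) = (l - 3)^2*(l - 1)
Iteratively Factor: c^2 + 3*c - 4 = (c - 1)*(c + 4)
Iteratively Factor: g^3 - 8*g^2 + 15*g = (g - 5)*(g^2 - 3*g) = (g - 5)*(g - 3)*(g)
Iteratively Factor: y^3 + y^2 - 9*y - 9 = (y - 3)*(y^2 + 4*y + 3) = (y - 3)*(y + 3)*(y + 1)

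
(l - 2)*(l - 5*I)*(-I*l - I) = -I*l^3 - 5*l^2 + I*l^2 + 5*l + 2*I*l + 10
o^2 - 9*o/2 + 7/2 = (o - 7/2)*(o - 1)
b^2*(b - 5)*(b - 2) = b^4 - 7*b^3 + 10*b^2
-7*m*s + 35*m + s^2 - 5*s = (-7*m + s)*(s - 5)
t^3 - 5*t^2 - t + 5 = (t - 5)*(t - 1)*(t + 1)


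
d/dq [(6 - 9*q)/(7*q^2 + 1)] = 3*(21*q^2 - 28*q - 3)/(49*q^4 + 14*q^2 + 1)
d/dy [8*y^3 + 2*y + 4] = 24*y^2 + 2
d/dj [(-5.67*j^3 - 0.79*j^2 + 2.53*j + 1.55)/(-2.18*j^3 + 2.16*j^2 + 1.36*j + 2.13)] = (-7.105427357601e-15*j^5 - 13.9694*j^4 - 4.3916*j^3 - 32.6335*j^2 - 10.0614*j + 3.2809)/(4.7524*j^6 - 9.4176*j^5 - 1.264*j^4 - 3.4116*j^3 + 11.0512*j^2 + 5.7936*j + 4.5369)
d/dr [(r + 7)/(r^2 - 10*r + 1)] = (r^2 - 10*r - 2*(r - 5)*(r + 7) + 1)/(r^2 - 10*r + 1)^2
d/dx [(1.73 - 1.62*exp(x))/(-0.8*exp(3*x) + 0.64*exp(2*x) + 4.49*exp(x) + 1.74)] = (-2.592*exp(3*x) + 5.1888*exp(2*x) - 2.2144*exp(x) - 10.5865)*exp(x)/(0.64*exp(6*x) - 1.024*exp(5*x) - 6.7744*exp(4*x) + 2.9632*exp(3*x) + 22.3873*exp(2*x) + 15.6252*exp(x) + 3.0276)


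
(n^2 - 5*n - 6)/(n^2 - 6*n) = (n + 1)/n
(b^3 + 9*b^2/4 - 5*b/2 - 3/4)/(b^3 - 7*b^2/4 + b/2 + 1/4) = (b + 3)/(b - 1)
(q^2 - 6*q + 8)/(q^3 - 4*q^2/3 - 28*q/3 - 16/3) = 3*(q - 2)/(3*q^2 + 8*q + 4)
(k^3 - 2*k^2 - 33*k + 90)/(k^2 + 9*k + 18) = (k^2 - 8*k + 15)/(k + 3)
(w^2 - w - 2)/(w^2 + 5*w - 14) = (w + 1)/(w + 7)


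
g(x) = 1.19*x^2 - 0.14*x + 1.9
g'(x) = 2.38*x - 0.14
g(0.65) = 2.31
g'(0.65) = 1.41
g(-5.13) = 33.94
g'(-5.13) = -12.35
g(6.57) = 52.35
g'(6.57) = 15.50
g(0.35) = 2.00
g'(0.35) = 0.69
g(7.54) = 68.50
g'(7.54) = 17.81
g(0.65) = 2.31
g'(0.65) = 1.41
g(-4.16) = 23.08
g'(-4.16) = -10.04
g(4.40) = 24.32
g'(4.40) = 10.33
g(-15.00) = 271.75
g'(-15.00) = -35.84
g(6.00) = 43.90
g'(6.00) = 14.14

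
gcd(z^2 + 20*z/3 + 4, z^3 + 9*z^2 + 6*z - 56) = 1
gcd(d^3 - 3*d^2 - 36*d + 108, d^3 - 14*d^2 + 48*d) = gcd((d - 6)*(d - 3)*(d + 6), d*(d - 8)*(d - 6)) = d - 6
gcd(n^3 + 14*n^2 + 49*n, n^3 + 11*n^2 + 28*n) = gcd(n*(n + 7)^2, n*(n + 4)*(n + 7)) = n^2 + 7*n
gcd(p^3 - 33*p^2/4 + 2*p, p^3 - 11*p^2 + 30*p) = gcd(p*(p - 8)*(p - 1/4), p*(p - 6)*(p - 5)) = p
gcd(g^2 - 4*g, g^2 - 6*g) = g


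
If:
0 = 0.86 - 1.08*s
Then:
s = 0.80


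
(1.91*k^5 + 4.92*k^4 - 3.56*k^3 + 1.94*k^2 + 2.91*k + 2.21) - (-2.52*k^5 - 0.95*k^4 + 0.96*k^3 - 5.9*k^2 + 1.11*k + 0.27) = 4.43*k^5 + 5.87*k^4 - 4.52*k^3 + 7.84*k^2 + 1.8*k + 1.94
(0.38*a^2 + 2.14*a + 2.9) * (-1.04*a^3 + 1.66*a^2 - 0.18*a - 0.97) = -0.3952*a^5 - 1.5948*a^4 + 0.468*a^3 + 4.0602*a^2 - 2.5978*a - 2.813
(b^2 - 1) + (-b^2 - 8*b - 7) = -8*b - 8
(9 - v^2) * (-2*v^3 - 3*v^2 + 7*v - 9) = 2*v^5 + 3*v^4 - 25*v^3 - 18*v^2 + 63*v - 81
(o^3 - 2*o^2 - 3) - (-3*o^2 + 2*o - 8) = o^3 + o^2 - 2*o + 5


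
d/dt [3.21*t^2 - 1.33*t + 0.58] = 6.42*t - 1.33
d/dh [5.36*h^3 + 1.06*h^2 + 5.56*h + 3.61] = 16.08*h^2 + 2.12*h + 5.56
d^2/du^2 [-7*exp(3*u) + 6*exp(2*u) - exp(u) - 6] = (-63*exp(2*u) + 24*exp(u) - 1)*exp(u)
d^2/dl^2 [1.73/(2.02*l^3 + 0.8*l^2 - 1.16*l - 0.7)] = (-(20.9676*l + 2.768)*(2.02*l^3 + 0.8*l^2 - 1.16*l - 0.7) + 1.73*(6.06*l^2 + 1.6*l - 1.16)*(12.12*l^2 + 3.2*l - 2.32))/(2.02*l^3 + 0.8*l^2 - 1.16*l - 0.7)^3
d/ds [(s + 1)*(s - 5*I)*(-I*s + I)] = -3*I*s^2 - 10*s + I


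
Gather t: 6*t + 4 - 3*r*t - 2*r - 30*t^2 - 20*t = -2*r - 30*t^2 + t*(-3*r - 14) + 4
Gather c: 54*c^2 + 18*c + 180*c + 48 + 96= 54*c^2 + 198*c + 144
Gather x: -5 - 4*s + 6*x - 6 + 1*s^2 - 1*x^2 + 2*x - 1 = s^2 - 4*s - x^2 + 8*x - 12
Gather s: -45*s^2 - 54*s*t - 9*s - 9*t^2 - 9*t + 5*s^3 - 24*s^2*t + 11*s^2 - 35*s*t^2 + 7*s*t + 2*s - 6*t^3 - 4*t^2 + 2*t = 5*s^3 + s^2*(-24*t - 34) + s*(-35*t^2 - 47*t - 7) - 6*t^3 - 13*t^2 - 7*t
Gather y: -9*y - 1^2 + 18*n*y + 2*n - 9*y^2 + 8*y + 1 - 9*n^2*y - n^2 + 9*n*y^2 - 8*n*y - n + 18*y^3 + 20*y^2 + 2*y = -n^2 + n + 18*y^3 + y^2*(9*n + 11) + y*(-9*n^2 + 10*n + 1)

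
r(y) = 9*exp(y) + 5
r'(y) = 9*exp(y)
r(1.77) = 57.84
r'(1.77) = 52.84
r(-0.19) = 12.44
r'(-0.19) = 7.44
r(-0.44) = 10.80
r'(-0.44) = 5.80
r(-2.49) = 5.75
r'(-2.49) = 0.75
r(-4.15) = 5.14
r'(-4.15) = 0.14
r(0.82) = 25.43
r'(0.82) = 20.43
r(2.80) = 153.00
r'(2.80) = 148.00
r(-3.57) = 5.25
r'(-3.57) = 0.25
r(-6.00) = 5.02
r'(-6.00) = 0.02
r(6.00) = 3635.86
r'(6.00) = 3630.86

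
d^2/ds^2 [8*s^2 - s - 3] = 16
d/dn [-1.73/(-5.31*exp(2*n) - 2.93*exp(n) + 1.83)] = (-18.3726*exp(n) - 5.0689)*exp(n)/(5.31*exp(2*n) + 2.93*exp(n) - 1.83)^2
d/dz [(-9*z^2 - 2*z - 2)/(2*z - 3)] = 2*(-9*z^2 + 27*z + 5)/(4*z^2 - 12*z + 9)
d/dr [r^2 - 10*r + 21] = 2*r - 10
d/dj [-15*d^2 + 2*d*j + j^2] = 2*d + 2*j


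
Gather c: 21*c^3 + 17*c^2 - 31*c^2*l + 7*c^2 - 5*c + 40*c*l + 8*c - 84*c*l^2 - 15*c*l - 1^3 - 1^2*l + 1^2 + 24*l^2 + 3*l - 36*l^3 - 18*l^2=21*c^3 + c^2*(24 - 31*l) + c*(-84*l^2 + 25*l + 3) - 36*l^3 + 6*l^2 + 2*l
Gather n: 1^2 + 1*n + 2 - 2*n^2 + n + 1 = -2*n^2 + 2*n + 4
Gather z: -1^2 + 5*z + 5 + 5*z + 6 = 10*z + 10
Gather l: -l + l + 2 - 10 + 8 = 0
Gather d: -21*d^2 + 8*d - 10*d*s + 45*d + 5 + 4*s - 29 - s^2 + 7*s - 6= -21*d^2 + d*(53 - 10*s) - s^2 + 11*s - 30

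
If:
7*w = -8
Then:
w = -8/7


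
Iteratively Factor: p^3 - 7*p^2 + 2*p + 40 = (p - 5)*(p^2 - 2*p - 8) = (p - 5)*(p + 2)*(p - 4)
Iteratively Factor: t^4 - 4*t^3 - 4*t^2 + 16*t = (t)*(t^3 - 4*t^2 - 4*t + 16) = t*(t + 2)*(t^2 - 6*t + 8) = t*(t - 2)*(t + 2)*(t - 4)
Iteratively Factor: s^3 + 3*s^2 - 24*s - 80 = (s - 5)*(s^2 + 8*s + 16) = (s - 5)*(s + 4)*(s + 4)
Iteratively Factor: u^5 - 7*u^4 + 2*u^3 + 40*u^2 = (u + 2)*(u^4 - 9*u^3 + 20*u^2) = u*(u + 2)*(u^3 - 9*u^2 + 20*u) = u^2*(u + 2)*(u^2 - 9*u + 20) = u^2*(u - 4)*(u + 2)*(u - 5)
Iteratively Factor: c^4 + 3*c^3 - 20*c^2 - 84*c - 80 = (c + 2)*(c^3 + c^2 - 22*c - 40) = (c + 2)*(c + 4)*(c^2 - 3*c - 10) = (c + 2)^2*(c + 4)*(c - 5)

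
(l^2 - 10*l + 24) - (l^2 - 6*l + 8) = 16 - 4*l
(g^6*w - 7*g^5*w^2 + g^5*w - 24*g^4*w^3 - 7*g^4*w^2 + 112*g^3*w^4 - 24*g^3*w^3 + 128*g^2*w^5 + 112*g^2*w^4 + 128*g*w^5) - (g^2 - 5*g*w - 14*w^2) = g^6*w - 7*g^5*w^2 + g^5*w - 24*g^4*w^3 - 7*g^4*w^2 + 112*g^3*w^4 - 24*g^3*w^3 + 128*g^2*w^5 + 112*g^2*w^4 - g^2 + 128*g*w^5 + 5*g*w + 14*w^2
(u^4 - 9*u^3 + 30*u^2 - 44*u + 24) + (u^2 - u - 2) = u^4 - 9*u^3 + 31*u^2 - 45*u + 22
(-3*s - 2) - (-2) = -3*s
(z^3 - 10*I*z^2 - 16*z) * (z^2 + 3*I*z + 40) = z^5 - 7*I*z^4 + 54*z^3 - 448*I*z^2 - 640*z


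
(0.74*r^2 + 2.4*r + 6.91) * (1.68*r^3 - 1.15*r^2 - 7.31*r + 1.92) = 1.2432*r^5 + 3.181*r^4 + 3.4394*r^3 - 24.0697*r^2 - 45.9041*r + 13.2672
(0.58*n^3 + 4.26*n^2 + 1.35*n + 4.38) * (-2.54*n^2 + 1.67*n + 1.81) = -1.4732*n^5 - 9.8518*n^4 + 4.735*n^3 - 1.1601*n^2 + 9.7581*n + 7.9278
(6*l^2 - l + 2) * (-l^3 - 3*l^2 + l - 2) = -6*l^5 - 17*l^4 + 7*l^3 - 19*l^2 + 4*l - 4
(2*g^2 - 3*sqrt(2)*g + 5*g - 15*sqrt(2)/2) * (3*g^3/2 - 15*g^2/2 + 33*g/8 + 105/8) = 3*g^5 - 15*g^4/2 - 9*sqrt(2)*g^4/2 - 117*g^3/4 + 45*sqrt(2)*g^3/4 + 375*g^2/8 + 351*sqrt(2)*g^2/8 - 1125*sqrt(2)*g/16 + 525*g/8 - 1575*sqrt(2)/16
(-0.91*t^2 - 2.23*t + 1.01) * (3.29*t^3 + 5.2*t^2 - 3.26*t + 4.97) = -2.9939*t^5 - 12.0687*t^4 - 5.3065*t^3 + 7.9991*t^2 - 14.3757*t + 5.0197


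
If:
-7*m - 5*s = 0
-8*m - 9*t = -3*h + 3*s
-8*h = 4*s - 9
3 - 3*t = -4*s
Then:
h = 837/604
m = 225/604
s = -315/604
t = 46/151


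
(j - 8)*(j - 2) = j^2 - 10*j + 16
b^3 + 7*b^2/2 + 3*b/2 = b*(b + 1/2)*(b + 3)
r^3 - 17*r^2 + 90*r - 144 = (r - 8)*(r - 6)*(r - 3)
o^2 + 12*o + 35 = (o + 5)*(o + 7)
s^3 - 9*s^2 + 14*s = s*(s - 7)*(s - 2)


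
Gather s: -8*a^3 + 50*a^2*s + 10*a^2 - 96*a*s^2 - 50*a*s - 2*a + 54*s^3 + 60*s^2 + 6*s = -8*a^3 + 10*a^2 - 2*a + 54*s^3 + s^2*(60 - 96*a) + s*(50*a^2 - 50*a + 6)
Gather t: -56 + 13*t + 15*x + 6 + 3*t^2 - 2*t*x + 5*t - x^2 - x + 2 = 3*t^2 + t*(18 - 2*x) - x^2 + 14*x - 48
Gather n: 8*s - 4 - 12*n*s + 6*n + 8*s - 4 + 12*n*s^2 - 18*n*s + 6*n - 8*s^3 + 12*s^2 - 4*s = n*(12*s^2 - 30*s + 12) - 8*s^3 + 12*s^2 + 12*s - 8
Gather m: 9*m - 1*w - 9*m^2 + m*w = -9*m^2 + m*(w + 9) - w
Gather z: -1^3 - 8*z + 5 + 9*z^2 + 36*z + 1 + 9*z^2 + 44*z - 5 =18*z^2 + 72*z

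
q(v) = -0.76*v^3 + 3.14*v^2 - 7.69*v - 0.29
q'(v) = -2.28*v^2 + 6.28*v - 7.69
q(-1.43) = 19.35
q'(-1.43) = -21.33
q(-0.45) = 3.88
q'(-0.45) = -10.98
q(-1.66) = 24.60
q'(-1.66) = -24.40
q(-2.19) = 39.59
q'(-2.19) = -32.38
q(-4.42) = 160.67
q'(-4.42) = -79.99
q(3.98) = -29.07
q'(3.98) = -18.81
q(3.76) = -25.21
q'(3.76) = -16.31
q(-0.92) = 10.03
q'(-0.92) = -15.40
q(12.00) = -953.69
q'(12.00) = -260.65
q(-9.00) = 877.30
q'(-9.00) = -248.89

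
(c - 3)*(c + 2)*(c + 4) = c^3 + 3*c^2 - 10*c - 24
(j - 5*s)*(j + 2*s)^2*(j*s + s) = j^4*s - j^3*s^2 + j^3*s - 16*j^2*s^3 - j^2*s^2 - 20*j*s^4 - 16*j*s^3 - 20*s^4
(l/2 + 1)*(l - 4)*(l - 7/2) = l^3/2 - 11*l^2/4 - l/2 + 14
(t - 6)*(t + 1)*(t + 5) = t^3 - 31*t - 30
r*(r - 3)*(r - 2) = r^3 - 5*r^2 + 6*r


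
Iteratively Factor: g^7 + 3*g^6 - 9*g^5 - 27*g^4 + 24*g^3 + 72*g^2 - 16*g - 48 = (g + 1)*(g^6 + 2*g^5 - 11*g^4 - 16*g^3 + 40*g^2 + 32*g - 48) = (g - 2)*(g + 1)*(g^5 + 4*g^4 - 3*g^3 - 22*g^2 - 4*g + 24) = (g - 2)*(g + 1)*(g + 2)*(g^4 + 2*g^3 - 7*g^2 - 8*g + 12) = (g - 2)*(g + 1)*(g + 2)^2*(g^3 - 7*g + 6) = (g - 2)*(g - 1)*(g + 1)*(g + 2)^2*(g^2 + g - 6) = (g - 2)*(g - 1)*(g + 1)*(g + 2)^2*(g + 3)*(g - 2)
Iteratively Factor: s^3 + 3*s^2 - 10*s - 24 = (s + 2)*(s^2 + s - 12) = (s - 3)*(s + 2)*(s + 4)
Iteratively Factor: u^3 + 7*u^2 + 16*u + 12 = (u + 2)*(u^2 + 5*u + 6) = (u + 2)^2*(u + 3)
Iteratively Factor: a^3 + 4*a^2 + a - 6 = (a + 3)*(a^2 + a - 2) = (a - 1)*(a + 3)*(a + 2)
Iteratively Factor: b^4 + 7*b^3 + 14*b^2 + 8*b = (b + 1)*(b^3 + 6*b^2 + 8*b) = b*(b + 1)*(b^2 + 6*b + 8) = b*(b + 1)*(b + 2)*(b + 4)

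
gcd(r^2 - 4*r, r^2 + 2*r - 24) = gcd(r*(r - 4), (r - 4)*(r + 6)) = r - 4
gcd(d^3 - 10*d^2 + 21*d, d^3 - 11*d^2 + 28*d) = d^2 - 7*d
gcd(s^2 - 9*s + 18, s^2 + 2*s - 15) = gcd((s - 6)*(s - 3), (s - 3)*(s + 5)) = s - 3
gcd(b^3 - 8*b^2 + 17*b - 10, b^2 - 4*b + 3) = b - 1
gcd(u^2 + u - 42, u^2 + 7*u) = u + 7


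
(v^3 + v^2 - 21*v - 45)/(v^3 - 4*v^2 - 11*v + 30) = (v + 3)/(v - 2)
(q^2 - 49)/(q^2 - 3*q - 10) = (49 - q^2)/(-q^2 + 3*q + 10)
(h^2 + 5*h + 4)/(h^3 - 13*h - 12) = (h + 4)/(h^2 - h - 12)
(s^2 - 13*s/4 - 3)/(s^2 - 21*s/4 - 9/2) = (s - 4)/(s - 6)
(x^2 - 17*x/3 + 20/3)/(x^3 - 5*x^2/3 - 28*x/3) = (3*x - 5)/(x*(3*x + 7))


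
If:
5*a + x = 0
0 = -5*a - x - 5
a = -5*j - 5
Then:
No Solution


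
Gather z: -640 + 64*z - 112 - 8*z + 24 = 56*z - 728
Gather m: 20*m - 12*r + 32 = 20*m - 12*r + 32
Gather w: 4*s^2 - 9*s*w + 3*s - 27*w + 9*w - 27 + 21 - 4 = 4*s^2 + 3*s + w*(-9*s - 18) - 10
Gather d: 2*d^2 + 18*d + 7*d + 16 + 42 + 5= 2*d^2 + 25*d + 63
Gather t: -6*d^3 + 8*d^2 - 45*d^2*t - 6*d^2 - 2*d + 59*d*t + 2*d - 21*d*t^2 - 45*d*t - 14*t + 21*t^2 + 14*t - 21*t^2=-6*d^3 + 2*d^2 - 21*d*t^2 + t*(-45*d^2 + 14*d)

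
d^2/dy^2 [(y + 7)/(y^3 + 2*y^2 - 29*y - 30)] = 2*((y + 7)*(3*y^2 + 4*y - 29)^2 + (-3*y^2 - 4*y - (y + 7)*(3*y + 2) + 29)*(y^3 + 2*y^2 - 29*y - 30))/(y^3 + 2*y^2 - 29*y - 30)^3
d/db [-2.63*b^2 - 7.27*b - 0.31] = -5.26*b - 7.27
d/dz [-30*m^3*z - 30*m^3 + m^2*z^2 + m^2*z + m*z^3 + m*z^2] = m*(-30*m^2 + 2*m*z + m + 3*z^2 + 2*z)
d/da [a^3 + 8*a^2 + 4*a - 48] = 3*a^2 + 16*a + 4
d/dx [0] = 0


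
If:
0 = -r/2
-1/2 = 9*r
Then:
No Solution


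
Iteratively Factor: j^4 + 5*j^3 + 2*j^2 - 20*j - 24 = (j - 2)*(j^3 + 7*j^2 + 16*j + 12) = (j - 2)*(j + 2)*(j^2 + 5*j + 6) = (j - 2)*(j + 2)*(j + 3)*(j + 2)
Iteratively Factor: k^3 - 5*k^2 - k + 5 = (k + 1)*(k^2 - 6*k + 5) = (k - 1)*(k + 1)*(k - 5)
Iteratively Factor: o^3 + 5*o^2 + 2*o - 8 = (o - 1)*(o^2 + 6*o + 8) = (o - 1)*(o + 2)*(o + 4)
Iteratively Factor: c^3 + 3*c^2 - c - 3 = (c + 3)*(c^2 - 1) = (c + 1)*(c + 3)*(c - 1)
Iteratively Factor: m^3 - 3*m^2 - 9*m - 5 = (m - 5)*(m^2 + 2*m + 1) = (m - 5)*(m + 1)*(m + 1)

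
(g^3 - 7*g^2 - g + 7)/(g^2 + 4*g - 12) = (g^3 - 7*g^2 - g + 7)/(g^2 + 4*g - 12)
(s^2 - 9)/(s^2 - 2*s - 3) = (s + 3)/(s + 1)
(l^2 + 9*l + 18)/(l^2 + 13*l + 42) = (l + 3)/(l + 7)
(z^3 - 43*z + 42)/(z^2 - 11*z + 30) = (z^2 + 6*z - 7)/(z - 5)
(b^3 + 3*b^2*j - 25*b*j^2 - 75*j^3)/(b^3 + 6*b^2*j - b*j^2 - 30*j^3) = (b - 5*j)/(b - 2*j)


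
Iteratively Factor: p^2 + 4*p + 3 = (p + 1)*(p + 3)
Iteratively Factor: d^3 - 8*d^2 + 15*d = (d)*(d^2 - 8*d + 15) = d*(d - 3)*(d - 5)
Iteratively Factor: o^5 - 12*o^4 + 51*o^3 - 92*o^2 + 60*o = (o - 3)*(o^4 - 9*o^3 + 24*o^2 - 20*o) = (o - 3)*(o - 2)*(o^3 - 7*o^2 + 10*o) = (o - 5)*(o - 3)*(o - 2)*(o^2 - 2*o) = (o - 5)*(o - 3)*(o - 2)^2*(o)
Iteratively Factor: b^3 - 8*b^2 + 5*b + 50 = (b - 5)*(b^2 - 3*b - 10) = (b - 5)*(b + 2)*(b - 5)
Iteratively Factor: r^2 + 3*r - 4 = (r - 1)*(r + 4)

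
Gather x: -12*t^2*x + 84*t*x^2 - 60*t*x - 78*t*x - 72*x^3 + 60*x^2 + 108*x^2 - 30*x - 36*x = -72*x^3 + x^2*(84*t + 168) + x*(-12*t^2 - 138*t - 66)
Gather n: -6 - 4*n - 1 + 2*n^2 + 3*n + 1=2*n^2 - n - 6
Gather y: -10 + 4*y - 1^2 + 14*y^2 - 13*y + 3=14*y^2 - 9*y - 8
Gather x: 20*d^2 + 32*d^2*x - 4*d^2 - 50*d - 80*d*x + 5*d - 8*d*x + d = 16*d^2 - 44*d + x*(32*d^2 - 88*d)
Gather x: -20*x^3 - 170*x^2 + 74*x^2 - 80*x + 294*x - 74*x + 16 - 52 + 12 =-20*x^3 - 96*x^2 + 140*x - 24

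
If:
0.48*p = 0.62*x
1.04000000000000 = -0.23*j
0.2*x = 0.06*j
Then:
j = -4.52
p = -1.75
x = -1.36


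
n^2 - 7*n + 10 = (n - 5)*(n - 2)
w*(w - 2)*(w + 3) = w^3 + w^2 - 6*w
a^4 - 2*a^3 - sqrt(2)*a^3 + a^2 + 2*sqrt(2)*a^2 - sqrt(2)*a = a*(a - 1)^2*(a - sqrt(2))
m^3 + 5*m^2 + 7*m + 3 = (m + 1)^2*(m + 3)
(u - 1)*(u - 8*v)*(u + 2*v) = u^3 - 6*u^2*v - u^2 - 16*u*v^2 + 6*u*v + 16*v^2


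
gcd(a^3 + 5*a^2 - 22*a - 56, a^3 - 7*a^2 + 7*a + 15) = 1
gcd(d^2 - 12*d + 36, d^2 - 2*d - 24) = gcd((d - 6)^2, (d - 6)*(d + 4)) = d - 6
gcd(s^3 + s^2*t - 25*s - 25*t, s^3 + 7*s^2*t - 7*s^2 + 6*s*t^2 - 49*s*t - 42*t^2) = s + t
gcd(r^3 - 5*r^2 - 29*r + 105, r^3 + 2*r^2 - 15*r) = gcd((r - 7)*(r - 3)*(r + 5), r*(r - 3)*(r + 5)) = r^2 + 2*r - 15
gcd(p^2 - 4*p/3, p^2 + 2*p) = p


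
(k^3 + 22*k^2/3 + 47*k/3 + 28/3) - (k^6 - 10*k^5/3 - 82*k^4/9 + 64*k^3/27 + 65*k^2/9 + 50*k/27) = -k^6 + 10*k^5/3 + 82*k^4/9 - 37*k^3/27 + k^2/9 + 373*k/27 + 28/3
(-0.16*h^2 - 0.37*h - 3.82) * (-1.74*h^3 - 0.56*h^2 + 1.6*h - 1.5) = 0.2784*h^5 + 0.7334*h^4 + 6.598*h^3 + 1.7872*h^2 - 5.557*h + 5.73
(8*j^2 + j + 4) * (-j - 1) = -8*j^3 - 9*j^2 - 5*j - 4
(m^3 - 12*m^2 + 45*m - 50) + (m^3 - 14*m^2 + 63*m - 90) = 2*m^3 - 26*m^2 + 108*m - 140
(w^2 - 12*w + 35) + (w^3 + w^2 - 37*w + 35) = w^3 + 2*w^2 - 49*w + 70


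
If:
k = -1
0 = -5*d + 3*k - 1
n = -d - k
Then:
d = -4/5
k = -1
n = 9/5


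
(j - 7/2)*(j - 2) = j^2 - 11*j/2 + 7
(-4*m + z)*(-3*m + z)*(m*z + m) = 12*m^3*z + 12*m^3 - 7*m^2*z^2 - 7*m^2*z + m*z^3 + m*z^2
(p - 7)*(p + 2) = p^2 - 5*p - 14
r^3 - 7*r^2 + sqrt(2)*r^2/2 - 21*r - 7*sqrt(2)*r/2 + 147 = (r - 7)*(r - 3*sqrt(2))*(r + 7*sqrt(2)/2)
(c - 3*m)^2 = c^2 - 6*c*m + 9*m^2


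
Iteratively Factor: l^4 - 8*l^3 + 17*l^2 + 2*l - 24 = (l + 1)*(l^3 - 9*l^2 + 26*l - 24) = (l - 4)*(l + 1)*(l^2 - 5*l + 6) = (l - 4)*(l - 2)*(l + 1)*(l - 3)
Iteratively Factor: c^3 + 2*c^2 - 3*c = (c)*(c^2 + 2*c - 3) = c*(c + 3)*(c - 1)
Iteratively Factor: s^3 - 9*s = (s + 3)*(s^2 - 3*s) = s*(s + 3)*(s - 3)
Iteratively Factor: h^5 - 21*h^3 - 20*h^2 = (h)*(h^4 - 21*h^2 - 20*h) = h^2*(h^3 - 21*h - 20) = h^2*(h + 4)*(h^2 - 4*h - 5) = h^2*(h + 1)*(h + 4)*(h - 5)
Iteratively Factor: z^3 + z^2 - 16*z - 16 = (z + 4)*(z^2 - 3*z - 4) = (z - 4)*(z + 4)*(z + 1)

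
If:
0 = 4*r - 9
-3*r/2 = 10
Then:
No Solution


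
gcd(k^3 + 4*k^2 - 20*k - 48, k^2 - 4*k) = k - 4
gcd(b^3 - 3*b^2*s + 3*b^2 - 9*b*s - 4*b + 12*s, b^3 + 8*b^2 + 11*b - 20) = b^2 + 3*b - 4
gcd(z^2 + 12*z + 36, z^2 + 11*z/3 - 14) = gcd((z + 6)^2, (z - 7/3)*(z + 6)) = z + 6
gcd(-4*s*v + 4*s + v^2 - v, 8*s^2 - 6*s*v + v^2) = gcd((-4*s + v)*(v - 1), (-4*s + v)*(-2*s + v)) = 4*s - v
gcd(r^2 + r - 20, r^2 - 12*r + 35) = 1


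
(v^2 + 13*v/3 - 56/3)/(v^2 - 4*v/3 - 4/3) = (-3*v^2 - 13*v + 56)/(-3*v^2 + 4*v + 4)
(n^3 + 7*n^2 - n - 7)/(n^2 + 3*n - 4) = (n^2 + 8*n + 7)/(n + 4)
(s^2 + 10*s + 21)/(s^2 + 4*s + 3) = (s + 7)/(s + 1)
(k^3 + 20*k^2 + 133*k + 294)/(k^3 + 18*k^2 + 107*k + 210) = (k + 7)/(k + 5)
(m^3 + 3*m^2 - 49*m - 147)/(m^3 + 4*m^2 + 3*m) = (m^2 - 49)/(m*(m + 1))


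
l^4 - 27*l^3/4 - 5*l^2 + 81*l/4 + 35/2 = (l - 7)*(l - 2)*(l + 1)*(l + 5/4)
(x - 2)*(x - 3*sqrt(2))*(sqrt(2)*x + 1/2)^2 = 2*x^4 - 5*sqrt(2)*x^3 - 4*x^3 - 23*x^2/4 + 10*sqrt(2)*x^2 - 3*sqrt(2)*x/4 + 23*x/2 + 3*sqrt(2)/2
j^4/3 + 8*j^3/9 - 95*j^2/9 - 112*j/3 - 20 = (j/3 + 1)*(j - 6)*(j + 2/3)*(j + 5)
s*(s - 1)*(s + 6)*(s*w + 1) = s^4*w + 5*s^3*w + s^3 - 6*s^2*w + 5*s^2 - 6*s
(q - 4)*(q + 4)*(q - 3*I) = q^3 - 3*I*q^2 - 16*q + 48*I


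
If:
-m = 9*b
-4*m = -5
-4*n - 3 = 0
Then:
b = -5/36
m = 5/4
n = -3/4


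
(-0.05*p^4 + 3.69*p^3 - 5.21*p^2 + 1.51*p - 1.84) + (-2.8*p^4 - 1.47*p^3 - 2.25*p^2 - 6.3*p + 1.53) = -2.85*p^4 + 2.22*p^3 - 7.46*p^2 - 4.79*p - 0.31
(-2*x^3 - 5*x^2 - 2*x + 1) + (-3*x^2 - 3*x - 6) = -2*x^3 - 8*x^2 - 5*x - 5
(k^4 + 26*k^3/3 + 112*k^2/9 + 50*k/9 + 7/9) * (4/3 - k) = -k^5 - 22*k^4/3 - 8*k^3/9 + 298*k^2/27 + 179*k/27 + 28/27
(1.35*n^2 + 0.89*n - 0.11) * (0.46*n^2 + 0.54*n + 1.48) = 0.621*n^4 + 1.1384*n^3 + 2.428*n^2 + 1.2578*n - 0.1628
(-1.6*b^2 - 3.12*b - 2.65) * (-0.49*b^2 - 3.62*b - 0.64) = 0.784*b^4 + 7.3208*b^3 + 13.6169*b^2 + 11.5898*b + 1.696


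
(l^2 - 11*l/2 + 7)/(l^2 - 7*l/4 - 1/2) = 2*(2*l - 7)/(4*l + 1)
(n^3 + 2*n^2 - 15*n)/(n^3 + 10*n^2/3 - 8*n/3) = 3*(n^2 + 2*n - 15)/(3*n^2 + 10*n - 8)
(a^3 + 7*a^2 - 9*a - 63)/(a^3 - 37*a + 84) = (a + 3)/(a - 4)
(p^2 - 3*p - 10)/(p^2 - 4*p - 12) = (p - 5)/(p - 6)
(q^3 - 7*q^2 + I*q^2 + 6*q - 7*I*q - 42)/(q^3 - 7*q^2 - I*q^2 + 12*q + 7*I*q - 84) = (q - 2*I)/(q - 4*I)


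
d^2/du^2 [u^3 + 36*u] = 6*u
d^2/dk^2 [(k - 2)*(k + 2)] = 2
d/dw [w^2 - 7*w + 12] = 2*w - 7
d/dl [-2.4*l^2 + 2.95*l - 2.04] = 2.95 - 4.8*l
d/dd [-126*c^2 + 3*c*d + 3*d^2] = 3*c + 6*d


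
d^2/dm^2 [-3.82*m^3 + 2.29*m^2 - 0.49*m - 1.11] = 4.58 - 22.92*m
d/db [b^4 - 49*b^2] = 4*b^3 - 98*b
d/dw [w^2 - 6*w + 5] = 2*w - 6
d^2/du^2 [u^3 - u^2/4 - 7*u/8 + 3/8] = 6*u - 1/2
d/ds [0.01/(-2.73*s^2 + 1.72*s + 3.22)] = (0.0546*s - 0.0172)/(-2.73*s^2 + 1.72*s + 3.22)^2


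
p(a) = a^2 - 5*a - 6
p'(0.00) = -5.00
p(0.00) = -6.00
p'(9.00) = 13.00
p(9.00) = 30.00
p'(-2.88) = -10.76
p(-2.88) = 16.69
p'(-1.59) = -8.18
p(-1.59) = 4.48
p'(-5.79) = -16.58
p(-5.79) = 56.47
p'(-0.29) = -5.58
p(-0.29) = -4.47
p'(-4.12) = -13.24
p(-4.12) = 31.57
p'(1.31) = -2.38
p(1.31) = -10.83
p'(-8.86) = -22.72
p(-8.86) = 116.80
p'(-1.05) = -7.10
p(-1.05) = 0.35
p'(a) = 2*a - 5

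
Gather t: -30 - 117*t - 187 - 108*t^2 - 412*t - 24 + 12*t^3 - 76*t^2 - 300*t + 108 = 12*t^3 - 184*t^2 - 829*t - 133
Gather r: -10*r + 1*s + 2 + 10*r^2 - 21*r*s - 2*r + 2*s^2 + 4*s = 10*r^2 + r*(-21*s - 12) + 2*s^2 + 5*s + 2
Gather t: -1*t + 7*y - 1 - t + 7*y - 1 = -2*t + 14*y - 2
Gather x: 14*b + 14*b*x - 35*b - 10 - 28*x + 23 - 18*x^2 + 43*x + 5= -21*b - 18*x^2 + x*(14*b + 15) + 18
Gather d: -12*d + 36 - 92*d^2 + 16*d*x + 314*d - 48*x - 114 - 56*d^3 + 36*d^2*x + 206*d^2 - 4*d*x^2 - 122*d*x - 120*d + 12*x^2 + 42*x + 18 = -56*d^3 + d^2*(36*x + 114) + d*(-4*x^2 - 106*x + 182) + 12*x^2 - 6*x - 60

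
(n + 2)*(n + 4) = n^2 + 6*n + 8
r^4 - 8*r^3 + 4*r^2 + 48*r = r*(r - 6)*(r - 4)*(r + 2)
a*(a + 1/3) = a^2 + a/3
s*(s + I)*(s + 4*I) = s^3 + 5*I*s^2 - 4*s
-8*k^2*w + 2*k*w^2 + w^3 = w*(-2*k + w)*(4*k + w)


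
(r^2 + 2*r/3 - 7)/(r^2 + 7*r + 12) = (r - 7/3)/(r + 4)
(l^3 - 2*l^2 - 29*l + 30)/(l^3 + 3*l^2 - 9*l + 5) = (l - 6)/(l - 1)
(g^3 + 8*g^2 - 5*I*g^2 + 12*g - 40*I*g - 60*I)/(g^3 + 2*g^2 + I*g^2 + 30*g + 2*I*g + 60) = (g + 6)/(g + 6*I)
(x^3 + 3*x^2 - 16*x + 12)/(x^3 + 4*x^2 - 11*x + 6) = (x - 2)/(x - 1)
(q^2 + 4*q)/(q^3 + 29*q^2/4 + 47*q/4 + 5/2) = 4*q*(q + 4)/(4*q^3 + 29*q^2 + 47*q + 10)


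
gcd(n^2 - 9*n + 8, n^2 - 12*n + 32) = n - 8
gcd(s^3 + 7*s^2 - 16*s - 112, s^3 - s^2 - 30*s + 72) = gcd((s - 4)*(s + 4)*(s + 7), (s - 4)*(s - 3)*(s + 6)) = s - 4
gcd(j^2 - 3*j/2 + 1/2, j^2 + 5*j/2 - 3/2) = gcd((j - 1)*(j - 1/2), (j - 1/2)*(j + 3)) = j - 1/2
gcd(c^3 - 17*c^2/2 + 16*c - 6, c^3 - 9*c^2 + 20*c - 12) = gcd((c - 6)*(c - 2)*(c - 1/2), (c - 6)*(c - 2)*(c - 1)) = c^2 - 8*c + 12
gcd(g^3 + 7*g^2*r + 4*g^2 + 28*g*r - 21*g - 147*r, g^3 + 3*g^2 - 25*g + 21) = g^2 + 4*g - 21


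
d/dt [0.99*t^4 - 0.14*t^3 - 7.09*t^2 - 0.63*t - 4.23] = 3.96*t^3 - 0.42*t^2 - 14.18*t - 0.63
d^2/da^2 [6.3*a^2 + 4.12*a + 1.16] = 12.6000000000000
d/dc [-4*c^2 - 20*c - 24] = -8*c - 20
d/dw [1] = 0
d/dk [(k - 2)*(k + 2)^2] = (k + 2)*(3*k - 2)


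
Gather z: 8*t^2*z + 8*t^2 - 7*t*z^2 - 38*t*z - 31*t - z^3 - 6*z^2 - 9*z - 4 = 8*t^2 - 31*t - z^3 + z^2*(-7*t - 6) + z*(8*t^2 - 38*t - 9) - 4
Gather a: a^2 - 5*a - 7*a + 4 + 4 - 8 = a^2 - 12*a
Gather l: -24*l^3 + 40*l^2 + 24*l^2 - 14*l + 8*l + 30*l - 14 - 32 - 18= -24*l^3 + 64*l^2 + 24*l - 64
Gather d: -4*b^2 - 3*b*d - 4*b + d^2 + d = -4*b^2 - 4*b + d^2 + d*(1 - 3*b)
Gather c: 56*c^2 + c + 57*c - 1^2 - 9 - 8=56*c^2 + 58*c - 18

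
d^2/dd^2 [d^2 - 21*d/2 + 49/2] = 2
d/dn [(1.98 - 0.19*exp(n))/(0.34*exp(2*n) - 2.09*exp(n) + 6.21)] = (0.0646*exp(2*n) - 1.3464*exp(n) + 2.9583)*exp(n)/(0.1156*exp(4*n) - 1.4212*exp(3*n) + 8.5909*exp(2*n) - 25.9578*exp(n) + 38.5641)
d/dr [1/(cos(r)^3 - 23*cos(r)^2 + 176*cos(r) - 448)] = (3*cos(r) - 22)*sin(r)/((cos(r) - 8)^3*(cos(r) - 7)^2)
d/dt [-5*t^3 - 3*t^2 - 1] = 3*t*(-5*t - 2)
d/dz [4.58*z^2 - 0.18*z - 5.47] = 9.16*z - 0.18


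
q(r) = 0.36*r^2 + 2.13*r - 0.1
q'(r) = 0.72*r + 2.13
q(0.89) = 2.08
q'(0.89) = 2.77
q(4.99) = 19.49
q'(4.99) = 5.72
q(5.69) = 23.68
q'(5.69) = 6.23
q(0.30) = 0.57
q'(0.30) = 2.35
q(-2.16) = -3.02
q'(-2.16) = 0.57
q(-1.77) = -2.74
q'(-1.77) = 0.86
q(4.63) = 17.48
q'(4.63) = 5.46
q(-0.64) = -1.32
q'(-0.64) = 1.67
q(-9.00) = 9.89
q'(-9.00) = -4.35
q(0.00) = -0.10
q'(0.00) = 2.13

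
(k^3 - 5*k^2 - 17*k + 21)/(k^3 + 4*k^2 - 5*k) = (k^2 - 4*k - 21)/(k*(k + 5))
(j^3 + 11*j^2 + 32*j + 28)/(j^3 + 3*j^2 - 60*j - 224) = (j^2 + 4*j + 4)/(j^2 - 4*j - 32)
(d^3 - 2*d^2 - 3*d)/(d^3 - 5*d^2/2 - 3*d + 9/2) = 2*d*(d + 1)/(2*d^2 + d - 3)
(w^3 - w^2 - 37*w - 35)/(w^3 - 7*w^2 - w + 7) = (w + 5)/(w - 1)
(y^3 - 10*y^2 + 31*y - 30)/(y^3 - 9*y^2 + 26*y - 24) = (y - 5)/(y - 4)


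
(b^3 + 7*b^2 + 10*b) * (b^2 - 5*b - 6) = b^5 + 2*b^4 - 31*b^3 - 92*b^2 - 60*b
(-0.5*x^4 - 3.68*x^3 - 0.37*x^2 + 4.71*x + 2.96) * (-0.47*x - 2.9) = 0.235*x^5 + 3.1796*x^4 + 10.8459*x^3 - 1.1407*x^2 - 15.0502*x - 8.584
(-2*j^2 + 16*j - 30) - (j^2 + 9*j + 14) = -3*j^2 + 7*j - 44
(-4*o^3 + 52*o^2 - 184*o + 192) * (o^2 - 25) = -4*o^5 + 52*o^4 - 84*o^3 - 1108*o^2 + 4600*o - 4800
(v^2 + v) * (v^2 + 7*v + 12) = v^4 + 8*v^3 + 19*v^2 + 12*v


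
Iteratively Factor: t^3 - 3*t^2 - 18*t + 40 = (t - 5)*(t^2 + 2*t - 8) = (t - 5)*(t - 2)*(t + 4)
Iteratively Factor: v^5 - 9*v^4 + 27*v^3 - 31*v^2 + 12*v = (v - 4)*(v^4 - 5*v^3 + 7*v^2 - 3*v) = (v - 4)*(v - 3)*(v^3 - 2*v^2 + v) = v*(v - 4)*(v - 3)*(v^2 - 2*v + 1) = v*(v - 4)*(v - 3)*(v - 1)*(v - 1)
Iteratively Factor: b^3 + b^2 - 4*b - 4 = (b + 2)*(b^2 - b - 2) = (b - 2)*(b + 2)*(b + 1)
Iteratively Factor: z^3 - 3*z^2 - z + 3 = (z - 1)*(z^2 - 2*z - 3) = (z - 3)*(z - 1)*(z + 1)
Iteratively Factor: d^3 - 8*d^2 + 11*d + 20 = (d + 1)*(d^2 - 9*d + 20) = (d - 4)*(d + 1)*(d - 5)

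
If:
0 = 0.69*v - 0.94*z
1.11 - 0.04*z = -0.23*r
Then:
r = 0.173913043478261*z - 4.82608695652174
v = 1.36231884057971*z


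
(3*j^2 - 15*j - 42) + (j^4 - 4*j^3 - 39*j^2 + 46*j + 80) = j^4 - 4*j^3 - 36*j^2 + 31*j + 38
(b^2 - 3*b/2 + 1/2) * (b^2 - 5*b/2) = b^4 - 4*b^3 + 17*b^2/4 - 5*b/4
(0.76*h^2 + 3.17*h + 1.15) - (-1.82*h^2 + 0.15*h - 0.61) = 2.58*h^2 + 3.02*h + 1.76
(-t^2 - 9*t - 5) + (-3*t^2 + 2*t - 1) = -4*t^2 - 7*t - 6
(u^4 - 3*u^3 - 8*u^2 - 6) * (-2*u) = -2*u^5 + 6*u^4 + 16*u^3 + 12*u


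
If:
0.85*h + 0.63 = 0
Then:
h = -0.74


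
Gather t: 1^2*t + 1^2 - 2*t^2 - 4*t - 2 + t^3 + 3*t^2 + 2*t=t^3 + t^2 - t - 1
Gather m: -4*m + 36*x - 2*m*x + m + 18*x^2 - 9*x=m*(-2*x - 3) + 18*x^2 + 27*x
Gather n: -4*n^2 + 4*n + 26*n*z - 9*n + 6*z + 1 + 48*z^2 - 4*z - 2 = -4*n^2 + n*(26*z - 5) + 48*z^2 + 2*z - 1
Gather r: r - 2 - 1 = r - 3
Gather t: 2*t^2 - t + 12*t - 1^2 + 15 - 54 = 2*t^2 + 11*t - 40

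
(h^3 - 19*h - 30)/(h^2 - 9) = (h^2 - 3*h - 10)/(h - 3)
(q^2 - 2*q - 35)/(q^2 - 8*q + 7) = (q + 5)/(q - 1)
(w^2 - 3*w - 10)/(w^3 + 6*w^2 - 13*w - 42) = (w - 5)/(w^2 + 4*w - 21)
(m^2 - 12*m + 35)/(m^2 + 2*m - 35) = (m - 7)/(m + 7)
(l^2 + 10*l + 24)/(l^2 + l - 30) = (l + 4)/(l - 5)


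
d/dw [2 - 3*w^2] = -6*w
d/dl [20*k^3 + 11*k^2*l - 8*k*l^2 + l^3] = 11*k^2 - 16*k*l + 3*l^2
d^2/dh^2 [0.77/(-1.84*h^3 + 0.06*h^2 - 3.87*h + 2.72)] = ((8.5008*h - 0.0924)*(1.84*h^3 - 0.06*h^2 + 3.87*h - 2.72) - 0.77*(5.52*h^2 - 0.12*h + 3.87)*(11.04*h^2 - 0.24*h + 7.74))/(1.84*h^3 - 0.06*h^2 + 3.87*h - 2.72)^3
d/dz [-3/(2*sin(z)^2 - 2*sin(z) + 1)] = 6*(sin(2*z) - cos(z))/(-2*sin(z) - cos(2*z) + 2)^2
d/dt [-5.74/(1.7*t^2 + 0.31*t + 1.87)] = (19.516*t + 1.7794)/(1.7*t^2 + 0.31*t + 1.87)^2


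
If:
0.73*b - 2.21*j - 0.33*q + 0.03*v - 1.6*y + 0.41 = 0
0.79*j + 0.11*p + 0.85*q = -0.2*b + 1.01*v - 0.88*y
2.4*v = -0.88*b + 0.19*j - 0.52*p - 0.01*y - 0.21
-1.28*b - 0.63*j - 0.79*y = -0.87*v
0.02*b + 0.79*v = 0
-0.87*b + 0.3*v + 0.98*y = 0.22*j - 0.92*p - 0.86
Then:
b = 0.03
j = 0.55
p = -0.25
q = 0.02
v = -0.00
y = -0.49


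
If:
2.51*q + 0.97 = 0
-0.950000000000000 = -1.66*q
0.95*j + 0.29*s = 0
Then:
No Solution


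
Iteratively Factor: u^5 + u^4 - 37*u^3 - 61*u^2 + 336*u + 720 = (u - 5)*(u^4 + 6*u^3 - 7*u^2 - 96*u - 144) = (u - 5)*(u + 3)*(u^3 + 3*u^2 - 16*u - 48) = (u - 5)*(u + 3)*(u + 4)*(u^2 - u - 12) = (u - 5)*(u + 3)^2*(u + 4)*(u - 4)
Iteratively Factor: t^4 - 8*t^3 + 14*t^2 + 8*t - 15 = (t + 1)*(t^3 - 9*t^2 + 23*t - 15) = (t - 5)*(t + 1)*(t^2 - 4*t + 3) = (t - 5)*(t - 3)*(t + 1)*(t - 1)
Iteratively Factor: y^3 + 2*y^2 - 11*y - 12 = (y - 3)*(y^2 + 5*y + 4) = (y - 3)*(y + 1)*(y + 4)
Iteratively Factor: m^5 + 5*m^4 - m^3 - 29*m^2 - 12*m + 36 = (m - 1)*(m^4 + 6*m^3 + 5*m^2 - 24*m - 36) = (m - 2)*(m - 1)*(m^3 + 8*m^2 + 21*m + 18) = (m - 2)*(m - 1)*(m + 3)*(m^2 + 5*m + 6) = (m - 2)*(m - 1)*(m + 3)^2*(m + 2)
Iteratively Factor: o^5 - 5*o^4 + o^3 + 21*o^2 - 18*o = (o + 2)*(o^4 - 7*o^3 + 15*o^2 - 9*o) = (o - 3)*(o + 2)*(o^3 - 4*o^2 + 3*o) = o*(o - 3)*(o + 2)*(o^2 - 4*o + 3) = o*(o - 3)*(o - 1)*(o + 2)*(o - 3)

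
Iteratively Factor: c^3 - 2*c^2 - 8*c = (c)*(c^2 - 2*c - 8) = c*(c - 4)*(c + 2)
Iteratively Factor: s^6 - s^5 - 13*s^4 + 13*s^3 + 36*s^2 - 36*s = (s - 1)*(s^5 - 13*s^3 + 36*s) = (s - 3)*(s - 1)*(s^4 + 3*s^3 - 4*s^2 - 12*s) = (s - 3)*(s - 1)*(s + 2)*(s^3 + s^2 - 6*s) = s*(s - 3)*(s - 1)*(s + 2)*(s^2 + s - 6) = s*(s - 3)*(s - 1)*(s + 2)*(s + 3)*(s - 2)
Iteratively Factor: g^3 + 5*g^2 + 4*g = (g)*(g^2 + 5*g + 4) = g*(g + 4)*(g + 1)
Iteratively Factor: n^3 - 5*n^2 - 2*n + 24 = (n - 4)*(n^2 - n - 6) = (n - 4)*(n + 2)*(n - 3)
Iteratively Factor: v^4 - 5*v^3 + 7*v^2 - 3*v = (v - 1)*(v^3 - 4*v^2 + 3*v) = v*(v - 1)*(v^2 - 4*v + 3) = v*(v - 3)*(v - 1)*(v - 1)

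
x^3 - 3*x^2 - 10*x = x*(x - 5)*(x + 2)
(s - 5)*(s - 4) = s^2 - 9*s + 20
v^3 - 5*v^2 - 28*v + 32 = (v - 8)*(v - 1)*(v + 4)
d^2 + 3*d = d*(d + 3)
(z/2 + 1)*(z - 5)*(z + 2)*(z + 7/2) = z^4/2 + 5*z^3/4 - 39*z^2/4 - 38*z - 35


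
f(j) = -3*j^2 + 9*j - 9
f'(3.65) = -12.90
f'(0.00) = 9.00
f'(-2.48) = 23.88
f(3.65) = -16.12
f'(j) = 9 - 6*j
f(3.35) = -12.52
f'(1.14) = 2.16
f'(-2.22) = 22.32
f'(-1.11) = 15.66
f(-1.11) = -22.69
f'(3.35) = -11.10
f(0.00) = -9.00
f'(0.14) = 8.16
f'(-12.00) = 81.00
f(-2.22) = -43.77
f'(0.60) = 5.40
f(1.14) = -2.64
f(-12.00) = -549.00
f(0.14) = -7.80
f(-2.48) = -49.77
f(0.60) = -4.68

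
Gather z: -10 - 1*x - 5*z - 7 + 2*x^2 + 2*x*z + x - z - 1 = 2*x^2 + z*(2*x - 6) - 18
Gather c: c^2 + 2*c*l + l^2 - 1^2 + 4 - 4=c^2 + 2*c*l + l^2 - 1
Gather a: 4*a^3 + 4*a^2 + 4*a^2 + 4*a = 4*a^3 + 8*a^2 + 4*a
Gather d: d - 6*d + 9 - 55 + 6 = -5*d - 40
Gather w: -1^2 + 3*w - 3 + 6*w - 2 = 9*w - 6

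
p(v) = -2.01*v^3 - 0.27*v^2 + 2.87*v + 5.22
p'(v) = -6.03*v^2 - 0.54*v + 2.87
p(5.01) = -239.94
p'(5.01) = -151.19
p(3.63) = -84.06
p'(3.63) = -78.55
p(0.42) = 6.23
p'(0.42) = 1.58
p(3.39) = -66.46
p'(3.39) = -68.26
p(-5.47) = 310.41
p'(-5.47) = -174.60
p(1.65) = 0.19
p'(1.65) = -14.44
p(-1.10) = 4.41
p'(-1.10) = -3.83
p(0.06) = 5.39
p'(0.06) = 2.82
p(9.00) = -1456.11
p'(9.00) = -490.42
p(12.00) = -3472.50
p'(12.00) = -871.93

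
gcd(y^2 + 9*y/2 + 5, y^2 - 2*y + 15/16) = 1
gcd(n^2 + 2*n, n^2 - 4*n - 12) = n + 2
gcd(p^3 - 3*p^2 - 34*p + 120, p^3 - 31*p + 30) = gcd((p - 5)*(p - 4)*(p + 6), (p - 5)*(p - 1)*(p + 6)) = p^2 + p - 30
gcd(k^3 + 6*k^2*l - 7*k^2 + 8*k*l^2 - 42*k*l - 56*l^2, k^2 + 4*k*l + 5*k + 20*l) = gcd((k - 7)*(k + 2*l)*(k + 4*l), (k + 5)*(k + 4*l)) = k + 4*l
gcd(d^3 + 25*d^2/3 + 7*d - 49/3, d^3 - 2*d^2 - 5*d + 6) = d - 1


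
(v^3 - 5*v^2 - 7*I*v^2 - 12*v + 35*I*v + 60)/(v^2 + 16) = (v^2 - v*(5 + 3*I) + 15*I)/(v + 4*I)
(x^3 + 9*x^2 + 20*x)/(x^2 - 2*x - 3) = x*(x^2 + 9*x + 20)/(x^2 - 2*x - 3)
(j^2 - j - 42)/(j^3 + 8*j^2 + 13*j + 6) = (j - 7)/(j^2 + 2*j + 1)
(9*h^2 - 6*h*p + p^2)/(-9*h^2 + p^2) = (-3*h + p)/(3*h + p)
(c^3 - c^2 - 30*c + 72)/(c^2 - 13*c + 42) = (c^3 - c^2 - 30*c + 72)/(c^2 - 13*c + 42)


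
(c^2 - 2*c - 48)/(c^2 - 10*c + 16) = (c + 6)/(c - 2)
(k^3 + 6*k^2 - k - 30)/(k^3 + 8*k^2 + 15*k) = (k - 2)/k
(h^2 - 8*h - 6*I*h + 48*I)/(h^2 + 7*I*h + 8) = (h^2 - 8*h - 6*I*h + 48*I)/(h^2 + 7*I*h + 8)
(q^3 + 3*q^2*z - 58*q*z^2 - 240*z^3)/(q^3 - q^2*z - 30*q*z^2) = (-q^2 + 2*q*z + 48*z^2)/(q*(-q + 6*z))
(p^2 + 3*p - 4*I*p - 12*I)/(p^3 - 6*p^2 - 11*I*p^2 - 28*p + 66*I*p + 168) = (p + 3)/(p^2 - p*(6 + 7*I) + 42*I)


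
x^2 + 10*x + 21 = (x + 3)*(x + 7)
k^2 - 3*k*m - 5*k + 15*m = (k - 5)*(k - 3*m)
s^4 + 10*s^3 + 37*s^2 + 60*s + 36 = (s + 2)^2*(s + 3)^2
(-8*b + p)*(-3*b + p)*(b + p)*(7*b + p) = 168*b^4 + 115*b^3*p - 57*b^2*p^2 - 3*b*p^3 + p^4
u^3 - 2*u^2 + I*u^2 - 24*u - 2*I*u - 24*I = (u - 6)*(u + 4)*(u + I)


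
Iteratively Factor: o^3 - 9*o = (o - 3)*(o^2 + 3*o) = (o - 3)*(o + 3)*(o)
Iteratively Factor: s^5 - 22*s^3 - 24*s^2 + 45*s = (s - 1)*(s^4 + s^3 - 21*s^2 - 45*s) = (s - 1)*(s + 3)*(s^3 - 2*s^2 - 15*s) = s*(s - 1)*(s + 3)*(s^2 - 2*s - 15) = s*(s - 5)*(s - 1)*(s + 3)*(s + 3)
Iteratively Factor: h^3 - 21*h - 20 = (h - 5)*(h^2 + 5*h + 4) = (h - 5)*(h + 4)*(h + 1)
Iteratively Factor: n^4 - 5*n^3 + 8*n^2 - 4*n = (n - 2)*(n^3 - 3*n^2 + 2*n) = n*(n - 2)*(n^2 - 3*n + 2) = n*(n - 2)*(n - 1)*(n - 2)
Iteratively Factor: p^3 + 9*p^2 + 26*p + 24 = (p + 2)*(p^2 + 7*p + 12) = (p + 2)*(p + 4)*(p + 3)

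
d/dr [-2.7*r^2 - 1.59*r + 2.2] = -5.4*r - 1.59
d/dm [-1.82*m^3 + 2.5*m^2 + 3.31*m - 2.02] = -5.46*m^2 + 5.0*m + 3.31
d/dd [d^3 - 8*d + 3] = 3*d^2 - 8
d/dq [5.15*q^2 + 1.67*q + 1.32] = 10.3*q + 1.67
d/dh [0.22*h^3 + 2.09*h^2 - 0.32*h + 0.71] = 0.66*h^2 + 4.18*h - 0.32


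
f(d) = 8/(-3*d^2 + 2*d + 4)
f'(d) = 8*(6*d - 2)/(-3*d^2 + 2*d + 4)^2 = 16*(3*d - 1)/(-3*d^2 + 2*d + 4)^2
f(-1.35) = -1.92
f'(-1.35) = -4.65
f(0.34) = 1.85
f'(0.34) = 0.02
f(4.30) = -0.19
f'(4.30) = 0.10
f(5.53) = -0.10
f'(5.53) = 0.04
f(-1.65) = -1.07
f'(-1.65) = -1.71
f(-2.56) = -0.38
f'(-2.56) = -0.32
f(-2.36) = -0.46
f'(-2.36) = -0.43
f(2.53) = -0.79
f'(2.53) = 1.02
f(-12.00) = -0.02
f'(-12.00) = 0.00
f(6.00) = -0.09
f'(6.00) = 0.03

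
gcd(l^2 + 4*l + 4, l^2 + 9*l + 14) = l + 2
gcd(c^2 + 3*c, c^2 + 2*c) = c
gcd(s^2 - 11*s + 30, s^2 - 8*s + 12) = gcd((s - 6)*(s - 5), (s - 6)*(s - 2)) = s - 6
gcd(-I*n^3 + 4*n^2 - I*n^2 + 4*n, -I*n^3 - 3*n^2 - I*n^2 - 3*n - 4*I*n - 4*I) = n + 1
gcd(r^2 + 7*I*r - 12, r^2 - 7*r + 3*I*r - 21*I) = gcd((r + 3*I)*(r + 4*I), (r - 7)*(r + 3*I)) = r + 3*I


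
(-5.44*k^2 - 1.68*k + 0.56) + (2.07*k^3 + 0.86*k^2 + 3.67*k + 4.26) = 2.07*k^3 - 4.58*k^2 + 1.99*k + 4.82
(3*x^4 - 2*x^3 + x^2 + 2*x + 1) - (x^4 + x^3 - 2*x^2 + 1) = 2*x^4 - 3*x^3 + 3*x^2 + 2*x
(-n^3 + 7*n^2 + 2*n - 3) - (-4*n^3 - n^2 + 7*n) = 3*n^3 + 8*n^2 - 5*n - 3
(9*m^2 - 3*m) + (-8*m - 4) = 9*m^2 - 11*m - 4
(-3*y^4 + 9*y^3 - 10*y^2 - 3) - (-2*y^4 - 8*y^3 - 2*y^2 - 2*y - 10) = -y^4 + 17*y^3 - 8*y^2 + 2*y + 7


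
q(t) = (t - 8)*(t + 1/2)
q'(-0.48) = -8.46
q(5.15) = -16.10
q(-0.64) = 1.21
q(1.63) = -13.57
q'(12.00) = 16.50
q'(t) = 2*t - 15/2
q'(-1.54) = -10.58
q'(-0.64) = -8.78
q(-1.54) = 9.92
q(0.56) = -7.89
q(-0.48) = -0.17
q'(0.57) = -6.36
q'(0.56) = -6.38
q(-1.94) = 14.31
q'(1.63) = -4.24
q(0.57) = -7.95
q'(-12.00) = -31.50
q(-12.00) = 230.00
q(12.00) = 50.00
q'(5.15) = 2.80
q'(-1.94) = -11.38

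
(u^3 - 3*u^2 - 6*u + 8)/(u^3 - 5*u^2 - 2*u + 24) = (u - 1)/(u - 3)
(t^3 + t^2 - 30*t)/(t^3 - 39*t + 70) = t*(t + 6)/(t^2 + 5*t - 14)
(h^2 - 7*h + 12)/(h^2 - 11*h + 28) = (h - 3)/(h - 7)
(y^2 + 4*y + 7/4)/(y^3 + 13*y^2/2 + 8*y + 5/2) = (y + 7/2)/(y^2 + 6*y + 5)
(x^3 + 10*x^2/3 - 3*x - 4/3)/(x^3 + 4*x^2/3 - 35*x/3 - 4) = (x - 1)/(x - 3)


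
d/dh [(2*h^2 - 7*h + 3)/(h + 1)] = 2*(h^2 + 2*h - 5)/(h^2 + 2*h + 1)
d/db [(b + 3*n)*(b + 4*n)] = 2*b + 7*n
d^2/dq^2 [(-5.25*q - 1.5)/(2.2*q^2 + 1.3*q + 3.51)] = (-(4.4*q + 1.3)*(5.25*q + 1.5)*(8.8*q + 2.6) + (69.3*q + 20.25)*(2.2*q^2 + 1.3*q + 3.51))/(2.2*q^2 + 1.3*q + 3.51)^3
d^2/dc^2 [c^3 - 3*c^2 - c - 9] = 6*c - 6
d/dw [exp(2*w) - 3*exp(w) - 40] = (2*exp(w) - 3)*exp(w)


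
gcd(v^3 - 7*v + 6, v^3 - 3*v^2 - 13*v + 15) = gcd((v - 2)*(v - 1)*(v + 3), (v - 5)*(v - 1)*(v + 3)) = v^2 + 2*v - 3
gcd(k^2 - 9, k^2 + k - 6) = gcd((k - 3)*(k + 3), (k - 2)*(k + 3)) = k + 3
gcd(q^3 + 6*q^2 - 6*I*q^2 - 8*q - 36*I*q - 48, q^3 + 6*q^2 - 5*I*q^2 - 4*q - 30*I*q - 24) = q^2 + q*(6 - 4*I) - 24*I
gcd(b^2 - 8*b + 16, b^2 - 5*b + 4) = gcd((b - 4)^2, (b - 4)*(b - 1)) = b - 4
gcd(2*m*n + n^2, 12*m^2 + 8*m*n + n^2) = 2*m + n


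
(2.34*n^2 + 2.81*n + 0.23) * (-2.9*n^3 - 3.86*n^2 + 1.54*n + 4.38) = -6.786*n^5 - 17.1814*n^4 - 7.91*n^3 + 13.6888*n^2 + 12.662*n + 1.0074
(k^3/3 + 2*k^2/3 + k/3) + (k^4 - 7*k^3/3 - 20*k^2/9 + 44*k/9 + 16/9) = k^4 - 2*k^3 - 14*k^2/9 + 47*k/9 + 16/9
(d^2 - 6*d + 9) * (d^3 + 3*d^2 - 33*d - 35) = d^5 - 3*d^4 - 42*d^3 + 190*d^2 - 87*d - 315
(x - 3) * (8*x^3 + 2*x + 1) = 8*x^4 - 24*x^3 + 2*x^2 - 5*x - 3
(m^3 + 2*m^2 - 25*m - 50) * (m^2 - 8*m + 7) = m^5 - 6*m^4 - 34*m^3 + 164*m^2 + 225*m - 350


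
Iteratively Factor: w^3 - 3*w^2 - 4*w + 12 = (w - 2)*(w^2 - w - 6) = (w - 3)*(w - 2)*(w + 2)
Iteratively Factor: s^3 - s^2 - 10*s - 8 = (s - 4)*(s^2 + 3*s + 2) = (s - 4)*(s + 2)*(s + 1)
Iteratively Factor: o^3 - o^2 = (o)*(o^2 - o) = o^2*(o - 1)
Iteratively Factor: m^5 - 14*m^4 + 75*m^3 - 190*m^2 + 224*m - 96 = (m - 4)*(m^4 - 10*m^3 + 35*m^2 - 50*m + 24) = (m - 4)*(m - 2)*(m^3 - 8*m^2 + 19*m - 12) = (m - 4)*(m - 2)*(m - 1)*(m^2 - 7*m + 12) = (m - 4)^2*(m - 2)*(m - 1)*(m - 3)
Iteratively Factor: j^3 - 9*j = (j)*(j^2 - 9) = j*(j + 3)*(j - 3)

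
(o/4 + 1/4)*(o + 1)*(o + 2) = o^3/4 + o^2 + 5*o/4 + 1/2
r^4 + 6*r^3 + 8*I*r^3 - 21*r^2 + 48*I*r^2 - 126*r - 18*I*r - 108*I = (r + 6)*(r + 2*I)*(r + 3*I)^2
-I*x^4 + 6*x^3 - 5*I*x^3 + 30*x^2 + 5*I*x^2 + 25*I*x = x*(x + 5)*(x + 5*I)*(-I*x + 1)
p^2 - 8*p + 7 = (p - 7)*(p - 1)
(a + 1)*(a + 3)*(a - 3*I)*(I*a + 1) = I*a^4 + 4*a^3 + 4*I*a^3 + 16*a^2 + 12*a - 12*I*a - 9*I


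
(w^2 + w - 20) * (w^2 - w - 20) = w^4 - 41*w^2 + 400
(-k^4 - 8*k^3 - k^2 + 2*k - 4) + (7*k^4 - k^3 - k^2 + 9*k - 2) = 6*k^4 - 9*k^3 - 2*k^2 + 11*k - 6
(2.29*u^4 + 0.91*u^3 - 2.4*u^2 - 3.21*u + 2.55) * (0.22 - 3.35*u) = -7.6715*u^5 - 2.5447*u^4 + 8.2402*u^3 + 10.2255*u^2 - 9.2487*u + 0.561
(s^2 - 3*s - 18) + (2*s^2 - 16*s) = 3*s^2 - 19*s - 18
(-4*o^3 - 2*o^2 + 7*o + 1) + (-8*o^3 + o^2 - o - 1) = -12*o^3 - o^2 + 6*o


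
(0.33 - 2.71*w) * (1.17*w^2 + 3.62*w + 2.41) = -3.1707*w^3 - 9.4241*w^2 - 5.3365*w + 0.7953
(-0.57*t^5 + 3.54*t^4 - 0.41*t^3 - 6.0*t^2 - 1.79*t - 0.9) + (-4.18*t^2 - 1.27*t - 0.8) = -0.57*t^5 + 3.54*t^4 - 0.41*t^3 - 10.18*t^2 - 3.06*t - 1.7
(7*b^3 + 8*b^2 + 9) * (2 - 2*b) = -14*b^4 - 2*b^3 + 16*b^2 - 18*b + 18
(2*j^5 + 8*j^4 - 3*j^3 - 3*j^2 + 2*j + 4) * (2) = 4*j^5 + 16*j^4 - 6*j^3 - 6*j^2 + 4*j + 8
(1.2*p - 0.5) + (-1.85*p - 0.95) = -0.65*p - 1.45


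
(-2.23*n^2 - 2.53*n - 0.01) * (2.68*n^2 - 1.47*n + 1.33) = -5.9764*n^4 - 3.5023*n^3 + 0.726399999999999*n^2 - 3.3502*n - 0.0133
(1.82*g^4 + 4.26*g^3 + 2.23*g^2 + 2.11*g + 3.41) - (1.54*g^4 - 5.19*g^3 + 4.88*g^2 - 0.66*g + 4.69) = 0.28*g^4 + 9.45*g^3 - 2.65*g^2 + 2.77*g - 1.28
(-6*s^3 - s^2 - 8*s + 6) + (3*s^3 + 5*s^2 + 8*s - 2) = -3*s^3 + 4*s^2 + 4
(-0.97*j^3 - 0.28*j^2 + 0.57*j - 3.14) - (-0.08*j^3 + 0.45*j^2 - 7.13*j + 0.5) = -0.89*j^3 - 0.73*j^2 + 7.7*j - 3.64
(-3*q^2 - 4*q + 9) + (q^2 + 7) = -2*q^2 - 4*q + 16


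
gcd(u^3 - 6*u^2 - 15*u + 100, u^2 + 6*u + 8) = u + 4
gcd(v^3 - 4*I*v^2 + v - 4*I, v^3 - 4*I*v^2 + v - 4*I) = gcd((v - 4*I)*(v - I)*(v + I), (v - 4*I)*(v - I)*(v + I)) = v^3 - 4*I*v^2 + v - 4*I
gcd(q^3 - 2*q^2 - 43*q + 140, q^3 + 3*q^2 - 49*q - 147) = q + 7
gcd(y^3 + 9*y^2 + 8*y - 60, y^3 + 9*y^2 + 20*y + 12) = y + 6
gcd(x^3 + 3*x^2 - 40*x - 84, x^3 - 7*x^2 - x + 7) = 1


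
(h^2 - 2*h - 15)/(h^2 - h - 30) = (-h^2 + 2*h + 15)/(-h^2 + h + 30)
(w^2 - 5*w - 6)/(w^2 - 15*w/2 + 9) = 2*(w + 1)/(2*w - 3)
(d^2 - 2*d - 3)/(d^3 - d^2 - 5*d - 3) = 1/(d + 1)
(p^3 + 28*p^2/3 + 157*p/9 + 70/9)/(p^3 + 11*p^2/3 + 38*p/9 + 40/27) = 3*(p + 7)/(3*p + 4)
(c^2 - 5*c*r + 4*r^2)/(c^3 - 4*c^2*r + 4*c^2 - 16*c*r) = (c - r)/(c*(c + 4))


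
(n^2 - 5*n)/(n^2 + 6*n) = (n - 5)/(n + 6)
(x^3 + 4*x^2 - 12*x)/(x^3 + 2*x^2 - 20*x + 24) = x/(x - 2)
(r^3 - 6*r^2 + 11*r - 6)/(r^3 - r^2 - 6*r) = (r^2 - 3*r + 2)/(r*(r + 2))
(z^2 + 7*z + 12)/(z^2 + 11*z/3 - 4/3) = 3*(z + 3)/(3*z - 1)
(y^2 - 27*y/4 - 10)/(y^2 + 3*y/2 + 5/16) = 4*(y - 8)/(4*y + 1)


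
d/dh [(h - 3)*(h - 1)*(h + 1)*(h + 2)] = 4*h^3 - 3*h^2 - 14*h + 1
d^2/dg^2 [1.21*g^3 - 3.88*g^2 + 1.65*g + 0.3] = 7.26*g - 7.76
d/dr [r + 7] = 1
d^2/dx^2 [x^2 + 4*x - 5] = 2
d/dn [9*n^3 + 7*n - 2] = 27*n^2 + 7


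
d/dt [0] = 0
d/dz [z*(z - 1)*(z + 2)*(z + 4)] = 4*z^3 + 15*z^2 + 4*z - 8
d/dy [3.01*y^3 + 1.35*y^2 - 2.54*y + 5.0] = 9.03*y^2 + 2.7*y - 2.54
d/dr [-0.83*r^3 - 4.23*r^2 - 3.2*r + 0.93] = -2.49*r^2 - 8.46*r - 3.2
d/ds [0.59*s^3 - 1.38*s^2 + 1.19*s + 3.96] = 1.77*s^2 - 2.76*s + 1.19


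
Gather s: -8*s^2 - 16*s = -8*s^2 - 16*s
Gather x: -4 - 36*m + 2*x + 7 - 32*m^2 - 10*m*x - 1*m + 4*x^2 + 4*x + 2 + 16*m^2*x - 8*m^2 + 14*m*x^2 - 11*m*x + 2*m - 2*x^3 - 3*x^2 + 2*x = -40*m^2 - 35*m - 2*x^3 + x^2*(14*m + 1) + x*(16*m^2 - 21*m + 8) + 5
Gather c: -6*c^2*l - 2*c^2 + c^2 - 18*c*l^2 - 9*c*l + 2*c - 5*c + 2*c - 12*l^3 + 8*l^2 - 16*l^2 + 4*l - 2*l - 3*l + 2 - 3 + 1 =c^2*(-6*l - 1) + c*(-18*l^2 - 9*l - 1) - 12*l^3 - 8*l^2 - l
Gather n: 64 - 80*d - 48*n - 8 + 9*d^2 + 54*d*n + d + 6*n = 9*d^2 - 79*d + n*(54*d - 42) + 56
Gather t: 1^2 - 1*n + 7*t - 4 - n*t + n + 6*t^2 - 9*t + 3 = 6*t^2 + t*(-n - 2)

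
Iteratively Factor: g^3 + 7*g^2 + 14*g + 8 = (g + 2)*(g^2 + 5*g + 4) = (g + 1)*(g + 2)*(g + 4)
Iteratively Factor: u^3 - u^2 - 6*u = (u - 3)*(u^2 + 2*u) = (u - 3)*(u + 2)*(u)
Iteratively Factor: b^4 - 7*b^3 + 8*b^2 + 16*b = (b)*(b^3 - 7*b^2 + 8*b + 16) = b*(b - 4)*(b^2 - 3*b - 4) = b*(b - 4)*(b + 1)*(b - 4)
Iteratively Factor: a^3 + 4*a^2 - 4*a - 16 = (a - 2)*(a^2 + 6*a + 8) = (a - 2)*(a + 2)*(a + 4)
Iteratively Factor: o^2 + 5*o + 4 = (o + 4)*(o + 1)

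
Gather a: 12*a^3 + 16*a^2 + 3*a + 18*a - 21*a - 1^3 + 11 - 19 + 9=12*a^3 + 16*a^2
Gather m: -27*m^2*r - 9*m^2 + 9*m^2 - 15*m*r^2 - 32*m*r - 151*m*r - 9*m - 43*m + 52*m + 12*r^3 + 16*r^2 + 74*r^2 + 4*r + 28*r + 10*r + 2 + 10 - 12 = -27*m^2*r + m*(-15*r^2 - 183*r) + 12*r^3 + 90*r^2 + 42*r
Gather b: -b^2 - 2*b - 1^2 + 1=-b^2 - 2*b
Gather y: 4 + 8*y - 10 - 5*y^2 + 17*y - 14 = -5*y^2 + 25*y - 20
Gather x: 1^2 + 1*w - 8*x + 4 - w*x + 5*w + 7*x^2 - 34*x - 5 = 6*w + 7*x^2 + x*(-w - 42)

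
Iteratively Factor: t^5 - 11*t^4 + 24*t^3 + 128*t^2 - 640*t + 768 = (t - 4)*(t^4 - 7*t^3 - 4*t^2 + 112*t - 192) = (t - 4)*(t + 4)*(t^3 - 11*t^2 + 40*t - 48) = (t - 4)^2*(t + 4)*(t^2 - 7*t + 12) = (t - 4)^3*(t + 4)*(t - 3)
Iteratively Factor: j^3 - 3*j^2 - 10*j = (j)*(j^2 - 3*j - 10) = j*(j + 2)*(j - 5)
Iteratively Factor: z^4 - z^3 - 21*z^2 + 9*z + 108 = (z - 3)*(z^3 + 2*z^2 - 15*z - 36) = (z - 3)*(z + 3)*(z^2 - z - 12) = (z - 4)*(z - 3)*(z + 3)*(z + 3)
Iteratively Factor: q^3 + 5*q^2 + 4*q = (q + 4)*(q^2 + q) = q*(q + 4)*(q + 1)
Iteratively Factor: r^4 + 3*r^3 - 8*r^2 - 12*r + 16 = (r - 1)*(r^3 + 4*r^2 - 4*r - 16) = (r - 1)*(r + 4)*(r^2 - 4) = (r - 1)*(r + 2)*(r + 4)*(r - 2)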